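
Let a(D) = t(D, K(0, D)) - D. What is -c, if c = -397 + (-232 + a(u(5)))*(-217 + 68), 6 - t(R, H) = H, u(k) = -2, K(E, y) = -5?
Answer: -32234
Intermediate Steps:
t(R, H) = 6 - H
a(D) = 11 - D (a(D) = (6 - 1*(-5)) - D = (6 + 5) - D = 11 - D)
c = 32234 (c = -397 + (-232 + (11 - 1*(-2)))*(-217 + 68) = -397 + (-232 + (11 + 2))*(-149) = -397 + (-232 + 13)*(-149) = -397 - 219*(-149) = -397 + 32631 = 32234)
-c = -1*32234 = -32234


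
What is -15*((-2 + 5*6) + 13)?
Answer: -615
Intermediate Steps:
-15*((-2 + 5*6) + 13) = -15*((-2 + 30) + 13) = -15*(28 + 13) = -15*41 = -615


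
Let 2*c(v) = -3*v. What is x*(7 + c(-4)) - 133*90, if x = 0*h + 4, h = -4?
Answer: -11918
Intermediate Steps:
x = 4 (x = 0*(-4) + 4 = 0 + 4 = 4)
c(v) = -3*v/2 (c(v) = (-3*v)/2 = -3*v/2)
x*(7 + c(-4)) - 133*90 = 4*(7 - 3/2*(-4)) - 133*90 = 4*(7 + 6) - 11970 = 4*13 - 11970 = 52 - 11970 = -11918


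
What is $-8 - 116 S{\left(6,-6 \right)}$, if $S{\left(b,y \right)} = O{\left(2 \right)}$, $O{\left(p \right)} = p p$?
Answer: $-472$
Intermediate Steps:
$O{\left(p \right)} = p^{2}$
$S{\left(b,y \right)} = 4$ ($S{\left(b,y \right)} = 2^{2} = 4$)
$-8 - 116 S{\left(6,-6 \right)} = -8 - 464 = -472$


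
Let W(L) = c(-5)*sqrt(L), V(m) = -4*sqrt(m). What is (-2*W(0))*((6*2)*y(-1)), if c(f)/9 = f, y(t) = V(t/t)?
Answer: 0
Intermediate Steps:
y(t) = -4 (y(t) = -4*sqrt(1) = -4*1 = -4)
c(f) = 9*f
W(L) = -45*sqrt(L) (W(L) = (9*(-5))*sqrt(L) = -45*sqrt(L))
(-2*W(0))*((6*2)*y(-1)) = (-(-90)*sqrt(0))*((6*2)*(-4)) = (-(-90)*0)*(12*(-4)) = -2*0*(-48) = 0*(-48) = 0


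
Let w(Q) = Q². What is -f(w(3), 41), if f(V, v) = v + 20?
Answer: -61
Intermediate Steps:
f(V, v) = 20 + v
-f(w(3), 41) = -(20 + 41) = -1*61 = -61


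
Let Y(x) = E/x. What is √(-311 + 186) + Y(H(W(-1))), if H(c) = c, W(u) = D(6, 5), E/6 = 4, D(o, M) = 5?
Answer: 24/5 + 5*I*√5 ≈ 4.8 + 11.18*I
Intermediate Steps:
E = 24 (E = 6*4 = 24)
W(u) = 5
Y(x) = 24/x
√(-311 + 186) + Y(H(W(-1))) = √(-311 + 186) + 24/5 = √(-125) + 24*(⅕) = 5*I*√5 + 24/5 = 24/5 + 5*I*√5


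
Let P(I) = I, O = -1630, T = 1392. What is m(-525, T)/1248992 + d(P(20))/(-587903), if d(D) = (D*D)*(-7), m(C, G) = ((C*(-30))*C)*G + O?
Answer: -147104777856615/15962742256 ≈ -9215.5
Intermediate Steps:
m(C, G) = -1630 - 30*G*C² (m(C, G) = ((C*(-30))*C)*G - 1630 = ((-30*C)*C)*G - 1630 = (-30*C²)*G - 1630 = -30*G*C² - 1630 = -1630 - 30*G*C²)
d(D) = -7*D² (d(D) = D²*(-7) = -7*D²)
m(-525, T)/1248992 + d(P(20))/(-587903) = (-1630 - 30*1392*(-525)²)/1248992 - 7*20²/(-587903) = (-1630 - 30*1392*275625)*(1/1248992) - 7*400*(-1/587903) = (-1630 - 11510100000)*(1/1248992) - 2800*(-1/587903) = -11510101630*1/1248992 + 2800/587903 = -5755050815/624496 + 2800/587903 = -147104777856615/15962742256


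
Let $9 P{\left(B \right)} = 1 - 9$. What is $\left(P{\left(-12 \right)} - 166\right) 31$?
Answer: $- \frac{46562}{9} \approx -5173.6$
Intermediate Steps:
$P{\left(B \right)} = - \frac{8}{9}$ ($P{\left(B \right)} = \frac{1 - 9}{9} = \frac{1}{9} \left(-8\right) = - \frac{8}{9}$)
$\left(P{\left(-12 \right)} - 166\right) 31 = \left(- \frac{8}{9} - 166\right) 31 = \left(- \frac{1502}{9}\right) 31 = - \frac{46562}{9}$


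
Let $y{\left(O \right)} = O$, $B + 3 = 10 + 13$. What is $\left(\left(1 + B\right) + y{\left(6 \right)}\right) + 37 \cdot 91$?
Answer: $3394$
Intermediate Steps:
$B = 20$ ($B = -3 + \left(10 + 13\right) = -3 + 23 = 20$)
$\left(\left(1 + B\right) + y{\left(6 \right)}\right) + 37 \cdot 91 = \left(\left(1 + 20\right) + 6\right) + 37 \cdot 91 = \left(21 + 6\right) + 3367 = 27 + 3367 = 3394$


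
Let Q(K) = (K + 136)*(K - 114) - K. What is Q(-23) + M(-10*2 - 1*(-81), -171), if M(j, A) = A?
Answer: -15629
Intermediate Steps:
Q(K) = -K + (-114 + K)*(136 + K) (Q(K) = (136 + K)*(-114 + K) - K = (-114 + K)*(136 + K) - K = -K + (-114 + K)*(136 + K))
Q(-23) + M(-10*2 - 1*(-81), -171) = (-15504 + (-23)² + 21*(-23)) - 171 = (-15504 + 529 - 483) - 171 = -15458 - 171 = -15629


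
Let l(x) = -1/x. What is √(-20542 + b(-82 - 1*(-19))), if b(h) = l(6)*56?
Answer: I*√184962/3 ≈ 143.36*I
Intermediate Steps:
b(h) = -28/3 (b(h) = -1/6*56 = -1*⅙*56 = -⅙*56 = -28/3)
√(-20542 + b(-82 - 1*(-19))) = √(-20542 - 28/3) = √(-61654/3) = I*√184962/3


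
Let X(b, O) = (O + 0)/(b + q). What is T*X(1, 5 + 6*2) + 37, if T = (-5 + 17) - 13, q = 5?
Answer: 205/6 ≈ 34.167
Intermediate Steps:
T = -1 (T = 12 - 13 = -1)
X(b, O) = O/(5 + b) (X(b, O) = (O + 0)/(b + 5) = O/(5 + b))
T*X(1, 5 + 6*2) + 37 = -(5 + 6*2)/(5 + 1) + 37 = -(5 + 12)/6 + 37 = -17/6 + 37 = 205/6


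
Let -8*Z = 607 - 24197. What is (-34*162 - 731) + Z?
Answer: -13161/4 ≈ -3290.3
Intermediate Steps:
Z = 11795/4 (Z = -(607 - 24197)/8 = -⅛*(-23590) = 11795/4 ≈ 2948.8)
(-34*162 - 731) + Z = (-34*162 - 731) + 11795/4 = (-5508 - 731) + 11795/4 = -6239 + 11795/4 = -13161/4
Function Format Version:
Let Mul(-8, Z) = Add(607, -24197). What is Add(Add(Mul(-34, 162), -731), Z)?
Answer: Rational(-13161, 4) ≈ -3290.3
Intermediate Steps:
Z = Rational(11795, 4) (Z = Mul(Rational(-1, 8), Add(607, -24197)) = Mul(Rational(-1, 8), -23590) = Rational(11795, 4) ≈ 2948.8)
Add(Add(Mul(-34, 162), -731), Z) = Add(Add(Mul(-34, 162), -731), Rational(11795, 4)) = Add(Add(-5508, -731), Rational(11795, 4)) = Add(-6239, Rational(11795, 4)) = Rational(-13161, 4)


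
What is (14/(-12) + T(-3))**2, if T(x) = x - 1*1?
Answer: 961/36 ≈ 26.694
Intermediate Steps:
T(x) = -1 + x (T(x) = x - 1 = -1 + x)
(14/(-12) + T(-3))**2 = (14/(-12) + (-1 - 3))**2 = (14*(-1/12) - 4)**2 = (-7/6 - 4)**2 = (-31/6)**2 = 961/36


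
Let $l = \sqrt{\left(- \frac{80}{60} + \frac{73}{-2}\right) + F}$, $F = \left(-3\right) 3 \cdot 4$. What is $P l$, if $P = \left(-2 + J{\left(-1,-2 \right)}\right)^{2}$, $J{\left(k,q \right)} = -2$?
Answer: $\frac{8 i \sqrt{2658}}{3} \approx 137.48 i$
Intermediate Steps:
$P = 16$ ($P = \left(-2 - 2\right)^{2} = \left(-4\right)^{2} = 16$)
$F = -36$ ($F = \left(-9\right) 4 = -36$)
$l = \frac{i \sqrt{2658}}{6}$ ($l = \sqrt{\left(- \frac{80}{60} + \frac{73}{-2}\right) - 36} = \sqrt{\left(\left(-80\right) \frac{1}{60} + 73 \left(- \frac{1}{2}\right)\right) - 36} = \sqrt{\left(- \frac{4}{3} - \frac{73}{2}\right) - 36} = \sqrt{- \frac{227}{6} - 36} = \sqrt{- \frac{443}{6}} = \frac{i \sqrt{2658}}{6} \approx 8.5926 i$)
$P l = 16 \frac{i \sqrt{2658}}{6} = \frac{8 i \sqrt{2658}}{3}$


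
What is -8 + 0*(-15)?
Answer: -8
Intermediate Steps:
-8 + 0*(-15) = -8 + 0 = -8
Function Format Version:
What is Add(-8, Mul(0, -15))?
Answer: -8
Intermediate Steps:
Add(-8, Mul(0, -15)) = Add(-8, 0) = -8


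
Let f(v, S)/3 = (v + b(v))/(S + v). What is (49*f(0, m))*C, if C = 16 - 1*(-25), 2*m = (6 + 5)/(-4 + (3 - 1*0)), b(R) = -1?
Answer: 12054/11 ≈ 1095.8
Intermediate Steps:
m = -11/2 (m = ((6 + 5)/(-4 + (3 - 1*0)))/2 = (11/(-4 + (3 + 0)))/2 = (11/(-4 + 3))/2 = (11/(-1))/2 = (11*(-1))/2 = (1/2)*(-11) = -11/2 ≈ -5.5000)
f(v, S) = 3*(-1 + v)/(S + v) (f(v, S) = 3*((v - 1)/(S + v)) = 3*((-1 + v)/(S + v)) = 3*(-1 + v)/(S + v))
C = 41 (C = 16 + 25 = 41)
(49*f(0, m))*C = (49*(3*(-1 + 0)/(-11/2 + 0)))*41 = (49*(3*(-1)/(-11/2)))*41 = (49*(3*(-2/11)*(-1)))*41 = (49*(6/11))*41 = (294/11)*41 = 12054/11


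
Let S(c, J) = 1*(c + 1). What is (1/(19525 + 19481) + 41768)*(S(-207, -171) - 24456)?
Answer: -1826336124689/1773 ≈ -1.0301e+9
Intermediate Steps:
S(c, J) = 1 + c (S(c, J) = 1*(1 + c) = 1 + c)
(1/(19525 + 19481) + 41768)*(S(-207, -171) - 24456) = (1/(19525 + 19481) + 41768)*((1 - 207) - 24456) = (1/39006 + 41768)*(-206 - 24456) = (1/39006 + 41768)*(-24662) = (1629202609/39006)*(-24662) = -1826336124689/1773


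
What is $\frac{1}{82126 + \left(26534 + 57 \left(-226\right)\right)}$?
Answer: $\frac{1}{95778} \approx 1.0441 \cdot 10^{-5}$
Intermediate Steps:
$\frac{1}{82126 + \left(26534 + 57 \left(-226\right)\right)} = \frac{1}{82126 + \left(26534 - 12882\right)} = \frac{1}{82126 + 13652} = \frac{1}{95778}$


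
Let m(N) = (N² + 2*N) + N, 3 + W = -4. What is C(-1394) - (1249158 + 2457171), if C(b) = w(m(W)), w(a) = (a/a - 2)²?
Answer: -3706328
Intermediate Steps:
W = -7 (W = -3 - 4 = -7)
m(N) = N² + 3*N
w(a) = 1 (w(a) = (1 - 2)² = (-1)² = 1)
C(b) = 1
C(-1394) - (1249158 + 2457171) = 1 - (1249158 + 2457171) = 1 - 1*3706329 = 1 - 3706329 = -3706328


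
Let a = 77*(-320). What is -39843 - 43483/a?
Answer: -89244367/2240 ≈ -39841.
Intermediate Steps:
a = -24640
-39843 - 43483/a = -39843 - 43483/(-24640) = -39843 - 43483*(-1)/24640 = -39843 - 1*(-3953/2240) = -39843 + 3953/2240 = -89244367/2240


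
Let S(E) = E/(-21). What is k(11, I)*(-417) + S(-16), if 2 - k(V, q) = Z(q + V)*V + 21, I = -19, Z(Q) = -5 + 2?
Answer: -122582/21 ≈ -5837.2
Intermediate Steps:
Z(Q) = -3
S(E) = -E/21 (S(E) = E*(-1/21) = -E/21)
k(V, q) = -19 + 3*V (k(V, q) = 2 - (-3*V + 21) = 2 - (21 - 3*V) = 2 + (-21 + 3*V) = -19 + 3*V)
k(11, I)*(-417) + S(-16) = (-19 + 3*11)*(-417) - 1/21*(-16) = (-19 + 33)*(-417) + 16/21 = 14*(-417) + 16/21 = -5838 + 16/21 = -122582/21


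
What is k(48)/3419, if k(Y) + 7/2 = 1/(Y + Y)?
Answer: -335/328224 ≈ -0.0010206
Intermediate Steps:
k(Y) = -7/2 + 1/(2*Y) (k(Y) = -7/2 + 1/(Y + Y) = -7/2 + 1/(2*Y))
k(48)/3419 = ((½)*(1 - 7*48)/48)/3419 = ((½)*(1/48)*(1 - 336))*(1/3419) = ((½)*(1/48)*(-335))*(1/3419) = -335/96*1/3419 = -335/328224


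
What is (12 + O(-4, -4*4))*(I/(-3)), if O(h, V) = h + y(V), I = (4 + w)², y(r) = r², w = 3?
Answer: -4312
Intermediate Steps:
I = 49 (I = (4 + 3)² = 7² = 49)
O(h, V) = h + V²
(12 + O(-4, -4*4))*(I/(-3)) = (12 + (-4 + (-4*4)²))*(49/(-3)) = (12 + (-4 + (-16)²))*(49*(-⅓)) = (12 + (-4 + 256))*(-49/3) = (12 + 252)*(-49/3) = 264*(-49/3) = -4312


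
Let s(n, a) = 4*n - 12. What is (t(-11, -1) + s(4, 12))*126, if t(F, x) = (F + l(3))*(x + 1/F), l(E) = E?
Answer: 17640/11 ≈ 1603.6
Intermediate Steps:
t(F, x) = (3 + F)*(x + 1/F) (t(F, x) = (F + 3)*(x + 1/F) = (3 + F)*(x + 1/F))
s(n, a) = -12 + 4*n
(t(-11, -1) + s(4, 12))*126 = ((1 + 3*(-1) + 3/(-11) - 11*(-1)) + (-12 + 4*4))*126 = ((1 - 3 + 3*(-1/11) + 11) + (-12 + 16))*126 = ((1 - 3 - 3/11 + 11) + 4)*126 = (96/11 + 4)*126 = (140/11)*126 = 17640/11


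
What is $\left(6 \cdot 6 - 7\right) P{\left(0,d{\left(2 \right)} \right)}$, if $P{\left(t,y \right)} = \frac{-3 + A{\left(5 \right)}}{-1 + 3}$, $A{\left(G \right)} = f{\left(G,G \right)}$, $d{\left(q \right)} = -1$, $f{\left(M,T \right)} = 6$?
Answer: $\frac{87}{2} \approx 43.5$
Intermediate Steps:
$A{\left(G \right)} = 6$
$P{\left(t,y \right)} = \frac{3}{2}$ ($P{\left(t,y \right)} = \frac{-3 + 6}{-1 + 3} = \frac{3}{2}$)
$\left(6 \cdot 6 - 7\right) P{\left(0,d{\left(2 \right)} \right)} = \left(6 \cdot 6 - 7\right) \frac{3}{2} = \left(36 - 7\right) \frac{3}{2} = 29 \cdot \frac{3}{2} = \frac{87}{2}$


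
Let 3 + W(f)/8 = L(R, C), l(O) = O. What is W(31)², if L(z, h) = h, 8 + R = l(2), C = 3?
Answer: 0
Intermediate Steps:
R = -6 (R = -8 + 2 = -6)
W(f) = 0 (W(f) = -24 + 8*3 = -24 + 24 = 0)
W(31)² = 0² = 0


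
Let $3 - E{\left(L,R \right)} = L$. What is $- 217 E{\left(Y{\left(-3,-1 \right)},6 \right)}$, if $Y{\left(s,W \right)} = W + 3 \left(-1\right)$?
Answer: $-1519$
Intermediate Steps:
$Y{\left(s,W \right)} = -3 + W$ ($Y{\left(s,W \right)} = W - 3 = -3 + W$)
$E{\left(L,R \right)} = 3 - L$
$- 217 E{\left(Y{\left(-3,-1 \right)},6 \right)} = - 217 \left(3 - \left(-3 - 1\right)\right) = - 217 \left(3 - -4\right) = - 217 \left(3 + 4\right) = \left(-217\right) 7 = -1519$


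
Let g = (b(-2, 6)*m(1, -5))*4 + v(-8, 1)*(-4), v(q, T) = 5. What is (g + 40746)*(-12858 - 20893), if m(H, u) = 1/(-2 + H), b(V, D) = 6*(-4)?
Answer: -1377783322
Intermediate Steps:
b(V, D) = -24
g = 76 (g = -24/(-2 + 1)*4 + 5*(-4) = -24/(-1)*4 - 20 = -24*(-1)*4 - 20 = 24*4 - 20 = 96 - 20 = 76)
(g + 40746)*(-12858 - 20893) = (76 + 40746)*(-12858 - 20893) = 40822*(-33751) = -1377783322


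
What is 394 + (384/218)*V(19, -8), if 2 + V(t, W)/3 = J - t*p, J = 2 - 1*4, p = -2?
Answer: 62530/109 ≈ 573.67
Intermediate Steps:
J = -2 (J = 2 - 4 = -2)
V(t, W) = -12 + 6*t (V(t, W) = -6 + 3*(-2 - t*(-2)) = -6 + 3*(-2 - (-2)*t) = -6 + 3*(-2 + 2*t) = -6 + (-6 + 6*t) = -12 + 6*t)
394 + (384/218)*V(19, -8) = 394 + (384/218)*(-12 + 6*19) = 394 + (384*(1/218))*(-12 + 114) = 394 + (192/109)*102 = 394 + 19584/109 = 62530/109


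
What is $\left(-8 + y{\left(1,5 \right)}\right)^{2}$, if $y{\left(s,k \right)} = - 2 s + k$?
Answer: $25$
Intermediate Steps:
$y{\left(s,k \right)} = k - 2 s$
$\left(-8 + y{\left(1,5 \right)}\right)^{2} = \left(-8 + \left(5 - 2\right)\right)^{2} = \left(-8 + 3\right)^{2} = \left(-5\right)^{2} = 25$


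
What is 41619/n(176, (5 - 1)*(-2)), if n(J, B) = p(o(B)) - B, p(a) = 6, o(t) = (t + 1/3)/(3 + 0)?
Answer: 41619/14 ≈ 2972.8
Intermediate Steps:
o(t) = 1/9 + t/3 (o(t) = (t + 1/3)/3 = (1/3 + t)*(1/3) = 1/9 + t/3)
n(J, B) = 6 - B
41619/n(176, (5 - 1)*(-2)) = 41619/(6 - (5 - 1)*(-2)) = 41619/(6 - 4*(-2)) = 41619/(6 - 1*(-8)) = 41619/(6 + 8) = 41619/14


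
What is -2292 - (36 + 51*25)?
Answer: -3603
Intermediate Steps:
-2292 - (36 + 51*25) = -2292 - (36 + 1275) = -2292 - 1*1311 = -2292 - 1311 = -3603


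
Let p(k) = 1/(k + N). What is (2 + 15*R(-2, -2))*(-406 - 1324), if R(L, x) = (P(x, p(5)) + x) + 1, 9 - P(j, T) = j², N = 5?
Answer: -107260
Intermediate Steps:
p(k) = 1/(5 + k) (p(k) = 1/(k + 5) = 1/(5 + k))
P(j, T) = 9 - j²
R(L, x) = 10 + x - x² (R(L, x) = ((9 - x²) + x) + 1 = (9 + x - x²) + 1 = 10 + x - x²)
(2 + 15*R(-2, -2))*(-406 - 1324) = (2 + 15*(10 - 2 - 1*(-2)²))*(-406 - 1324) = (2 + 15*(10 - 2 - 1*4))*(-1730) = (2 + 15*(10 - 2 - 4))*(-1730) = (2 + 15*4)*(-1730) = (2 + 60)*(-1730) = 62*(-1730) = -107260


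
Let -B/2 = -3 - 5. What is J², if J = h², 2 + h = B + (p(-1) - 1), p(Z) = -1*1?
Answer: 20736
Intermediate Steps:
p(Z) = -1
B = 16 (B = -2*(-3 - 5) = -2*(-8) = 16)
h = 12 (h = -2 + (16 + (-1 - 1)) = -2 + (16 - 2) = -2 + 14 = 12)
J = 144 (J = 12² = 144)
J² = 144² = 20736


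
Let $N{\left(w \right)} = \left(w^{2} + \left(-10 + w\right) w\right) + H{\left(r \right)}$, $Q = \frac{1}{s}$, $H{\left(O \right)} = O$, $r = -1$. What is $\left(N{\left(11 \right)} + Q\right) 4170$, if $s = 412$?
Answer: $\frac{112533705}{206} \approx 5.4628 \cdot 10^{5}$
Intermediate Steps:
$Q = \frac{1}{412} \approx 0.0024272$
$N{\left(w \right)} = -1 + w^{2} + w \left(-10 + w\right)$ ($N{\left(w \right)} = \left(w^{2} + \left(-10 + w\right) w\right) - 1 = \left(w^{2} + w \left(-10 + w\right)\right) - 1 = -1 + w^{2} + w \left(-10 + w\right)$)
$\left(N{\left(11 \right)} + Q\right) 4170 = \left(\left(-1 - 110 + 2 \cdot 11^{2}\right) + \frac{1}{412}\right) 4170 = \left(\left(-1 - 110 + 2 \cdot 121\right) + \frac{1}{412}\right) 4170 = \left(\left(-1 - 110 + 242\right) + \frac{1}{412}\right) 4170 = \left(131 + \frac{1}{412}\right) 4170 = \frac{53973}{412} \cdot 4170 = \frac{112533705}{206}$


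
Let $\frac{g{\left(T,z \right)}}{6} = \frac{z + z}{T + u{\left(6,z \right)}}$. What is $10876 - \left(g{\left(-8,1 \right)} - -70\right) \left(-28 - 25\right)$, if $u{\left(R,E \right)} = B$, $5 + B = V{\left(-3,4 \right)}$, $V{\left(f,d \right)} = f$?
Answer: $\frac{58185}{4} \approx 14546.0$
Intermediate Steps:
$B = -8$ ($B = -5 - 3 = -8$)
$u{\left(R,E \right)} = -8$
$g{\left(T,z \right)} = \frac{12 z}{-8 + T}$ ($g{\left(T,z \right)} = 6 \frac{z + z}{T - 8} = 6 \frac{2 z}{-8 + T} = \frac{12 z}{-8 + T}$)
$10876 - \left(g{\left(-8,1 \right)} - -70\right) \left(-28 - 25\right) = 10876 - \left(12 \cdot 1 \frac{1}{-8 - 8} - -70\right) \left(-28 - 25\right) = 10876 - \left(12 \cdot 1 \frac{1}{-16} + 70\right) \left(-53\right) = 10876 - \left(12 \cdot 1 \left(- \frac{1}{16}\right) + 70\right) \left(-53\right) = 10876 - \left(- \frac{3}{4} + 70\right) \left(-53\right) = 10876 - \frac{277}{4} \left(-53\right) = 10876 - - \frac{14681}{4} = 10876 + \frac{14681}{4} = \frac{58185}{4}$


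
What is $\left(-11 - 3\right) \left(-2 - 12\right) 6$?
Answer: $1176$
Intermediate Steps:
$\left(-11 - 3\right) \left(-2 - 12\right) 6 = \left(-14\right) \left(-14\right) 6 = 196 \cdot 6 = 1176$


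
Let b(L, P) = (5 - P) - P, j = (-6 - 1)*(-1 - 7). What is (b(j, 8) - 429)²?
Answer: 193600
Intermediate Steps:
j = 56 (j = -7*(-8) = 56)
b(L, P) = 5 - 2*P
(b(j, 8) - 429)² = ((5 - 2*8) - 429)² = ((5 - 16) - 429)² = (-11 - 429)² = (-440)² = 193600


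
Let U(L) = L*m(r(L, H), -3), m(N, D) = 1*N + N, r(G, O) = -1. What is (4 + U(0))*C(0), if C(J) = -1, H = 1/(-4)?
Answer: -4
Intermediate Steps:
H = -1/4 ≈ -0.25000
m(N, D) = 2*N (m(N, D) = N + N = 2*N)
U(L) = -2*L (U(L) = L*(2*(-1)) = L*(-2) = -2*L)
(4 + U(0))*C(0) = (4 - 2*0)*(-1) = (4 + 0)*(-1) = 4*(-1) = -4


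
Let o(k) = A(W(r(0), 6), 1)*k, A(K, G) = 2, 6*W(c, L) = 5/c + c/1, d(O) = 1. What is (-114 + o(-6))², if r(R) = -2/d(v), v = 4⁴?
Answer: 15876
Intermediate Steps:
v = 256
r(R) = -2 (r(R) = -2/1 = -2*1 = -2)
W(c, L) = c/6 + 5/(6*c) (W(c, L) = (5/c + c/1)/6 = (5/c + c*1)/6 = (5/c + c)/6 = (c + 5/c)/6 = c/6 + 5/(6*c))
o(k) = 2*k
(-114 + o(-6))² = (-114 + 2*(-6))² = (-114 - 12)² = (-126)² = 15876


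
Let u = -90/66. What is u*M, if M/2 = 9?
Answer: -270/11 ≈ -24.545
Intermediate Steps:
M = 18 (M = 2*9 = 18)
u = -15/11 (u = -90*1/66 = -15/11 ≈ -1.3636)
u*M = -15/11*18 = -270/11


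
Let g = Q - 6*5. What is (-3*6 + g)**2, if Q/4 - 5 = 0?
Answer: 784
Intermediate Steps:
Q = 20 (Q = 20 + 4*0 = 20 + 0 = 20)
g = -10 (g = 20 - 6*5 = 20 - 30 = -10)
(-3*6 + g)**2 = (-3*6 - 10)**2 = (-18 - 10)**2 = (-28)**2 = 784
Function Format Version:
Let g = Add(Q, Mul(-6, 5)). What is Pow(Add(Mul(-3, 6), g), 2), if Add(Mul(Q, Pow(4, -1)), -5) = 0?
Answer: 784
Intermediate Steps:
Q = 20 (Q = Add(20, Mul(4, 0)) = Add(20, 0) = 20)
g = -10 (g = Add(20, Mul(-6, 5)) = Add(20, -30) = -10)
Pow(Add(Mul(-3, 6), g), 2) = Pow(Add(Mul(-3, 6), -10), 2) = Pow(Add(-18, -10), 2) = Pow(-28, 2) = 784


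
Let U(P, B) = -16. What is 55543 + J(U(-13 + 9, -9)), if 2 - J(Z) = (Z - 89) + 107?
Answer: 55543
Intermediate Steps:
J(Z) = -16 - Z (J(Z) = 2 - ((Z - 89) + 107) = 2 - ((-89 + Z) + 107) = 2 - (18 + Z) = 2 + (-18 - Z) = -16 - Z)
55543 + J(U(-13 + 9, -9)) = 55543 + (-16 - 1*(-16)) = 55543 + (-16 + 16) = 55543 + 0 = 55543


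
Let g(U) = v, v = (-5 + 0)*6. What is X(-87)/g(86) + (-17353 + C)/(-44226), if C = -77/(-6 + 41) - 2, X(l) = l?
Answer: 104009/31590 ≈ 3.2925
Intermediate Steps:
C = -21/5 (C = -77/35 - 2 = -77*1/35 - 2 = -11/5 - 2 = -21/5 ≈ -4.2000)
v = -30 (v = -5*6 = -30)
g(U) = -30
X(-87)/g(86) + (-17353 + C)/(-44226) = -87/(-30) + (-17353 - 21/5)/(-44226) = -87*(-1/30) - 86786/5*(-1/44226) = 29/10 + 6199/15795 = 104009/31590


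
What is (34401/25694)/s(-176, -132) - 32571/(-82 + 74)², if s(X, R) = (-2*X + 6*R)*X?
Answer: -1012623887139/1989743360 ≈ -508.92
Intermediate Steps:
s(X, R) = X*(-2*X + 6*R)
(34401/25694)/s(-176, -132) - 32571/(-82 + 74)² = (34401/25694)/((2*(-176)*(-1*(-176) + 3*(-132)))) - 32571/(-82 + 74)² = (34401*(1/25694))/((2*(-176)*(176 - 396))) - 32571/((-8)²) = 34401/(25694*((2*(-176)*(-220)))) - 32571/64 = (34401/25694)/77440 - 32571*1/64 = (34401/25694)*(1/77440) - 32571/64 = 34401/1989743360 - 32571/64 = -1012623887139/1989743360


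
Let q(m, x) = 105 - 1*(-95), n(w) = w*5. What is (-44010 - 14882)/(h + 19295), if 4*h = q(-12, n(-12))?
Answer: -58892/19345 ≈ -3.0443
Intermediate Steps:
n(w) = 5*w
q(m, x) = 200 (q(m, x) = 105 + 95 = 200)
h = 50 (h = (¼)*200 = 50)
(-44010 - 14882)/(h + 19295) = (-44010 - 14882)/(50 + 19295) = -58892/19345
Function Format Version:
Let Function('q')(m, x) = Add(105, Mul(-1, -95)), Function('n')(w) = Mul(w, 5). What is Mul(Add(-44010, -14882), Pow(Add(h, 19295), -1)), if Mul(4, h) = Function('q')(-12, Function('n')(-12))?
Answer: Rational(-58892, 19345) ≈ -3.0443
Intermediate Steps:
Function('n')(w) = Mul(5, w)
Function('q')(m, x) = 200 (Function('q')(m, x) = Add(105, 95) = 200)
h = 50 (h = Mul(Rational(1, 4), 200) = 50)
Mul(Add(-44010, -14882), Pow(Add(h, 19295), -1)) = Mul(Add(-44010, -14882), Pow(Add(50, 19295), -1)) = Mul(-58892, Pow(19345, -1)) = Mul(-58892, Rational(1, 19345)) = Rational(-58892, 19345)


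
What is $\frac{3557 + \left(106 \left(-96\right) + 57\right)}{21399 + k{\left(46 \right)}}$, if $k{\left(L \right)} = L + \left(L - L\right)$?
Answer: $- \frac{6562}{21445} \approx -0.30599$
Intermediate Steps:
$k{\left(L \right)} = L$ ($k{\left(L \right)} = L + 0 = L$)
$\frac{3557 + \left(106 \left(-96\right) + 57\right)}{21399 + k{\left(46 \right)}} = \frac{3557 + \left(106 \left(-96\right) + 57\right)}{21399 + 46} = \frac{3557 + \left(-10176 + 57\right)}{21445} = \left(3557 - 10119\right) \frac{1}{21445} = \left(-6562\right) \frac{1}{21445} = - \frac{6562}{21445}$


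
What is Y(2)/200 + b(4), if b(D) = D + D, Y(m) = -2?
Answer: 799/100 ≈ 7.9900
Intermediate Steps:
b(D) = 2*D
Y(2)/200 + b(4) = -2/200 + 2*4 = -2*1/200 + 8 = -1/100 + 8 = 799/100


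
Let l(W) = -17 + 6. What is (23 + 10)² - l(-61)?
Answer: 1100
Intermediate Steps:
l(W) = -11
(23 + 10)² - l(-61) = (23 + 10)² - 1*(-11) = 33² + 11 = 1089 + 11 = 1100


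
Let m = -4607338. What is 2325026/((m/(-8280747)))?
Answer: 9626476037211/2303669 ≈ 4.1788e+6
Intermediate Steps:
2325026/((m/(-8280747))) = 2325026/((-4607338/(-8280747))) = 2325026/((-4607338*(-1/8280747))) = 2325026/(4607338/8280747) = 2325026*(8280747/4607338) = 9626476037211/2303669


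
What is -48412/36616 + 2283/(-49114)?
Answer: -153831331/112397389 ≈ -1.3686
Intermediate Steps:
-48412/36616 + 2283/(-49114) = -48412*1/36616 + 2283*(-1/49114) = -12103/9154 - 2283/49114 = -153831331/112397389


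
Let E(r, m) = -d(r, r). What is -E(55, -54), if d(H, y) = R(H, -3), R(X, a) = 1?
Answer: 1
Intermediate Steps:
d(H, y) = 1
E(r, m) = -1 (E(r, m) = -1*1 = -1)
-E(55, -54) = -1*(-1) = 1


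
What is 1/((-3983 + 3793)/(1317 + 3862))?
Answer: -5179/190 ≈ -27.258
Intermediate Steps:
1/((-3983 + 3793)/(1317 + 3862)) = 1/(-190/5179) = -5179/190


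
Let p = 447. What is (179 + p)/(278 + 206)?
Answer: 313/242 ≈ 1.2934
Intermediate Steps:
(179 + p)/(278 + 206) = (179 + 447)/(278 + 206) = 626/484 = 626*(1/484) = 313/242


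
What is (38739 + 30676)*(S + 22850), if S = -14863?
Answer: 554417605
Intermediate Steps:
(38739 + 30676)*(S + 22850) = (38739 + 30676)*(-14863 + 22850) = 69415*7987 = 554417605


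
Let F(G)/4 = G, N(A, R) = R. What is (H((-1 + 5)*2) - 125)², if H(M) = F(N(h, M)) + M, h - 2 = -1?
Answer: 7225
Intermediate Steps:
h = 1 (h = 2 - 1 = 1)
F(G) = 4*G
H(M) = 5*M (H(M) = 4*M + M = 5*M)
(H((-1 + 5)*2) - 125)² = (5*((-1 + 5)*2) - 125)² = (5*(4*2) - 125)² = (5*8 - 125)² = (40 - 125)² = (-85)² = 7225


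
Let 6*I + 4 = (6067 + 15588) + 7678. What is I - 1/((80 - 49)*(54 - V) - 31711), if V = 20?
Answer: 99904351/20438 ≈ 4888.2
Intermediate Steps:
I = 29329/6 (I = -⅔ + ((6067 + 15588) + 7678)/6 = -⅔ + (21655 + 7678)/6 = -⅔ + (⅙)*29333 = -⅔ + 29333/6 = 29329/6 ≈ 4888.2)
I - 1/((80 - 49)*(54 - V) - 31711) = 29329/6 - 1/((80 - 49)*(54 - 1*20) - 31711) = 29329/6 - 1/(31*(54 - 20) - 31711) = 29329/6 - 1/(31*34 - 31711) = 29329/6 - 1/(1054 - 31711) = 29329/6 - 1/(-30657) = 29329/6 - 1*(-1/30657) = 29329/6 + 1/30657 = 99904351/20438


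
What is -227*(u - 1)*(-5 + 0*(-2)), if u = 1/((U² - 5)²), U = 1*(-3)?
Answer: -17025/16 ≈ -1064.1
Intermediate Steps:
U = -3
u = 1/16 (u = 1/(((-3)² - 5)²) = 1/((9 - 5)²) = 1/(4²) = 1/16 ≈ 0.062500)
-227*(u - 1)*(-5 + 0*(-2)) = -227*(1/16 - 1)*(-5 + 0*(-2)) = -(-3405)*(-5 + 0)/16 = -(-3405)*(-5)/16 = -227*75/16 = -17025/16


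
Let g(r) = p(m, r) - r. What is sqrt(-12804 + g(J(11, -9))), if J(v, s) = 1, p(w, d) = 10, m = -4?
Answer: I*sqrt(12795) ≈ 113.11*I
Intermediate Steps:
g(r) = 10 - r
sqrt(-12804 + g(J(11, -9))) = sqrt(-12804 + (10 - 1*1)) = sqrt(-12804 + (10 - 1)) = sqrt(-12804 + 9) = sqrt(-12795) = I*sqrt(12795)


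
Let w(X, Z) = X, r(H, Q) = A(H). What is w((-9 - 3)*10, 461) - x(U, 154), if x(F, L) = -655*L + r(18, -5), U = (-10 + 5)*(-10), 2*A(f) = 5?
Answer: 201495/2 ≈ 1.0075e+5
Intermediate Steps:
A(f) = 5/2 (A(f) = (½)*5 = 5/2)
r(H, Q) = 5/2
U = 50 (U = -5*(-10) = 50)
x(F, L) = 5/2 - 655*L (x(F, L) = -655*L + 5/2 = 5/2 - 655*L)
w((-9 - 3)*10, 461) - x(U, 154) = (-9 - 3)*10 - (5/2 - 655*154) = -12*10 - (5/2 - 100870) = -120 - 1*(-201735/2) = -120 + 201735/2 = 201495/2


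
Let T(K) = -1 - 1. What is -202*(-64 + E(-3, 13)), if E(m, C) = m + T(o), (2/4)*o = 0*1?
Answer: 13938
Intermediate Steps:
o = 0 (o = 2*(0*1) = 2*0 = 0)
T(K) = -2
E(m, C) = -2 + m (E(m, C) = m - 2 = -2 + m)
-202*(-64 + E(-3, 13)) = -202*(-64 + (-2 - 3)) = -202*(-64 - 5) = -202*(-69) = 13938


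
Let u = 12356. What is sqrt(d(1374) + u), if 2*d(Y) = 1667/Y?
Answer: sqrt(23327741085)/1374 ≈ 111.16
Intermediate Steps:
d(Y) = 1667/(2*Y) (d(Y) = (1667/Y)/2 = 1667/(2*Y))
sqrt(d(1374) + u) = sqrt((1667/2)/1374 + 12356) = sqrt((1667/2)*(1/1374) + 12356) = sqrt(1667/2748 + 12356) = sqrt(33955955/2748) = sqrt(23327741085)/1374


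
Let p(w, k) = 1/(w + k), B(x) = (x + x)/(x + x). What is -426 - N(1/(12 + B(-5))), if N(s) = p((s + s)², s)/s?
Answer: -9439/17 ≈ -555.24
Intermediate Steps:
B(x) = 1 (B(x) = (2*x)/((2*x)) = (2*x)*(1/(2*x)) = 1)
p(w, k) = 1/(k + w)
N(s) = 1/(s*(s + 4*s²)) (N(s) = 1/((s + (s + s)²)*s) = 1/((s + (2*s)²)*s) = 1/((s + 4*s²)*s) = 1/(s*(s + 4*s²)))
-426 - N(1/(12 + B(-5))) = -426 - 1/((1/(12 + 1))²*(1 + 4/(12 + 1))) = -426 - 1/((1/13)²*(1 + 4/13)) = -426 - 1/(13⁻²*(1 + 4*(1/13))) = -426 - 169/(1 + 4/13) = -426 - 169/17/13 = -426 - 169*13/17 = -426 - 1*2197/17 = -426 - 2197/17 = -9439/17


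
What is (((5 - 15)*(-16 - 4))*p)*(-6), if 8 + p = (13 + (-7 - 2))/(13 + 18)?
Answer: 292800/31 ≈ 9445.2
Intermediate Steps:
p = -244/31 (p = -8 + (13 + (-7 - 2))/(13 + 18) = -8 + (13 - 9)/31 = -8 + 4*(1/31) = -8 + 4/31 = -244/31 ≈ -7.8710)
(((5 - 15)*(-16 - 4))*p)*(-6) = (((5 - 15)*(-16 - 4))*(-244/31))*(-6) = (-10*(-20)*(-244/31))*(-6) = (200*(-244/31))*(-6) = -48800/31*(-6) = 292800/31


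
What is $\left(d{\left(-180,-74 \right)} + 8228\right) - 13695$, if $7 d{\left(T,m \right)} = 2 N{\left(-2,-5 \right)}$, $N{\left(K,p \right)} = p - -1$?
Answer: $- \frac{38277}{7} \approx -5468.1$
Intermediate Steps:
$N{\left(K,p \right)} = 1 + p$ ($N{\left(K,p \right)} = p + 1 = 1 + p$)
$d{\left(T,m \right)} = - \frac{8}{7}$ ($d{\left(T,m \right)} = \frac{2 \left(1 - 5\right)}{7} = \frac{2 \left(-4\right)}{7} = \frac{1}{7} \left(-8\right) = - \frac{8}{7}$)
$\left(d{\left(-180,-74 \right)} + 8228\right) - 13695 = \left(- \frac{8}{7} + 8228\right) - 13695 = \frac{57588}{7} - 13695 = - \frac{38277}{7}$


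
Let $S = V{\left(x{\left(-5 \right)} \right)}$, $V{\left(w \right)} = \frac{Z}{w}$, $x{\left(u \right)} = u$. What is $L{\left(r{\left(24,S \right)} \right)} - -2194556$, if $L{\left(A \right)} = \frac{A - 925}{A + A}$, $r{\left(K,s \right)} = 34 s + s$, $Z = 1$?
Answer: $\frac{15362358}{7} \approx 2.1946 \cdot 10^{6}$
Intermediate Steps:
$V{\left(w \right)} = \frac{1}{w}$ ($V{\left(w \right)} = 1 \frac{1}{w} = \frac{1}{w}$)
$S = - \frac{1}{5}$ ($S = \frac{1}{-5} = - \frac{1}{5} \approx -0.2$)
$r{\left(K,s \right)} = 35 s$
$L{\left(A \right)} = \frac{-925 + A}{2 A}$
$L{\left(r{\left(24,S \right)} \right)} - -2194556 = \frac{-925 + 35 \left(- \frac{1}{5}\right)}{2 \cdot 35 \left(- \frac{1}{5}\right)} - -2194556 = \frac{-925 - 7}{2 \left(-7\right)} + 2194556 = \frac{1}{2} \left(- \frac{1}{7}\right) \left(-932\right) + 2194556 = \frac{466}{7} + 2194556 = \frac{15362358}{7}$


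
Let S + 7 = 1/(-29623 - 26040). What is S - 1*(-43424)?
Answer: 2416720470/55663 ≈ 43417.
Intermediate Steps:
S = -389642/55663 (S = -7 + 1/(-29623 - 26040) = -7 + 1/(-55663) = -7 - 1/55663 = -389642/55663 ≈ -7.0000)
S - 1*(-43424) = -389642/55663 - 1*(-43424) = -389642/55663 + 43424 = 2416720470/55663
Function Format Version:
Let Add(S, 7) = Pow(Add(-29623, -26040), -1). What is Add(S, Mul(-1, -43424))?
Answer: Rational(2416720470, 55663) ≈ 43417.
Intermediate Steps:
S = Rational(-389642, 55663) (S = Add(-7, Pow(Add(-29623, -26040), -1)) = Add(-7, Pow(-55663, -1)) = Add(-7, Rational(-1, 55663)) = Rational(-389642, 55663) ≈ -7.0000)
Add(S, Mul(-1, -43424)) = Add(Rational(-389642, 55663), Mul(-1, -43424)) = Add(Rational(-389642, 55663), 43424) = Rational(2416720470, 55663)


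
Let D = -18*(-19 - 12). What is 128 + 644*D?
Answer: 359480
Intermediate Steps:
D = 558 (D = -18*(-31) = 558)
128 + 644*D = 128 + 644*558 = 128 + 359352 = 359480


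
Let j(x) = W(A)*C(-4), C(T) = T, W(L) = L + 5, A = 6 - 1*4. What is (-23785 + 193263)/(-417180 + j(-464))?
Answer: -84739/208604 ≈ -0.40622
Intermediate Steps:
A = 2 (A = 6 - 4 = 2)
W(L) = 5 + L
j(x) = -28 (j(x) = (5 + 2)*(-4) = 7*(-4) = -28)
(-23785 + 193263)/(-417180 + j(-464)) = (-23785 + 193263)/(-417180 - 28) = 169478/(-417208) = 169478*(-1/417208) = -84739/208604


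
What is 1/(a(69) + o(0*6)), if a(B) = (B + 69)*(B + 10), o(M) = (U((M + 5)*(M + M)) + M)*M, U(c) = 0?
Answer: 1/10902 ≈ 9.1726e-5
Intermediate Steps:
o(M) = M**2 (o(M) = (0 + M)*M = M*M = M**2)
a(B) = (10 + B)*(69 + B) (a(B) = (69 + B)*(10 + B) = (10 + B)*(69 + B))
1/(a(69) + o(0*6)) = 1/((690 + 69**2 + 79*69) + (0*6)**2) = 1/((690 + 4761 + 5451) + 0**2) = 1/(10902 + 0) = 1/10902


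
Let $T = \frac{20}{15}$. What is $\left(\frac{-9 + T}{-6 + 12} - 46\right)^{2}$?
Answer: $\frac{724201}{324} \approx 2235.2$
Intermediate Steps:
$T = \frac{4}{3}$ ($T = 20 \cdot \frac{1}{15} = \frac{4}{3} \approx 1.3333$)
$\left(\frac{-9 + T}{-6 + 12} - 46\right)^{2} = \left(\frac{-9 + \frac{4}{3}}{-6 + 12} - 46\right)^{2} = \left(- \frac{23}{3 \cdot 6} - 46\right)^{2} = \left(\left(- \frac{23}{3}\right) \frac{1}{6} - 46\right)^{2} = \left(- \frac{23}{18} - 46\right)^{2} = \left(- \frac{851}{18}\right)^{2} = \frac{724201}{324}$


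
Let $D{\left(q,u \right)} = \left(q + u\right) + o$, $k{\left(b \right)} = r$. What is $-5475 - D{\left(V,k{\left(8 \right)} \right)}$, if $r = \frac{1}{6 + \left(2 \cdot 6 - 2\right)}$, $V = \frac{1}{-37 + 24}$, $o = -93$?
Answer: $- \frac{1119453}{208} \approx -5382.0$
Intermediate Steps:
$V = - \frac{1}{13}$ ($V = \frac{1}{-13} = - \frac{1}{13} \approx -0.076923$)
$r = \frac{1}{16}$ ($r = \frac{1}{6 + \left(12 - 2\right)} = \frac{1}{6 + 10} = \frac{1}{16} \approx 0.0625$)
$k{\left(b \right)} = \frac{1}{16}$
$D{\left(q,u \right)} = -93 + q + u$ ($D{\left(q,u \right)} = \left(q + u\right) - 93 = -93 + q + u$)
$-5475 - D{\left(V,k{\left(8 \right)} \right)} = -5475 - \left(-93 - \frac{1}{13} + \frac{1}{16}\right) = -5475 - - \frac{19347}{208} = -5475 + \frac{19347}{208} = - \frac{1119453}{208}$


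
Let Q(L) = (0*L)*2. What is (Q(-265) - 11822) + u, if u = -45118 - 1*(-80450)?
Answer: 23510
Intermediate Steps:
Q(L) = 0 (Q(L) = 0*2 = 0)
u = 35332 (u = -45118 + 80450 = 35332)
(Q(-265) - 11822) + u = (0 - 11822) + 35332 = -11822 + 35332 = 23510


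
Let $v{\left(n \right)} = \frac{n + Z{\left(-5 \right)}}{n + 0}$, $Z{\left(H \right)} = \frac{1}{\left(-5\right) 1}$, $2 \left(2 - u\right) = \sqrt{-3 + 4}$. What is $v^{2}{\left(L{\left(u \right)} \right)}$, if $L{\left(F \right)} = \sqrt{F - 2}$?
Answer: $\frac{23}{25} + \frac{2 i \sqrt{2}}{5} \approx 0.92 + 0.56569 i$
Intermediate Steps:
$u = \frac{3}{2}$ ($u = 2 - \frac{\sqrt{-3 + 4}}{2} = 2 - \frac{\sqrt{1}}{2} = 2 - \frac{1}{2} = \frac{3}{2} \approx 1.5$)
$Z{\left(H \right)} = - \frac{1}{5}$ ($Z{\left(H \right)} = \frac{1}{-5} = - \frac{1}{5}$)
$L{\left(F \right)} = \sqrt{-2 + F}$
$v{\left(n \right)} = \frac{- \frac{1}{5} + n}{n}$ ($v{\left(n \right)} = \frac{n - \frac{1}{5}}{n + 0} = \frac{- \frac{1}{5} + n}{n}$)
$v^{2}{\left(L{\left(u \right)} \right)} = \left(\frac{- \frac{1}{5} + \sqrt{-2 + \frac{3}{2}}}{\sqrt{-2 + \frac{3}{2}}}\right)^{2} = \left(\frac{- \frac{1}{5} + \sqrt{- \frac{1}{2}}}{\sqrt{- \frac{1}{2}}}\right)^{2} = \left(\frac{- \frac{1}{5} + \frac{i \sqrt{2}}{2}}{\frac{1}{2} i \sqrt{2}}\right)^{2} = \left(- i \sqrt{2} \left(- \frac{1}{5} + \frac{i \sqrt{2}}{2}\right)\right)^{2} = - 2 \left(- \frac{1}{5} + \frac{i \sqrt{2}}{2}\right)^{2}$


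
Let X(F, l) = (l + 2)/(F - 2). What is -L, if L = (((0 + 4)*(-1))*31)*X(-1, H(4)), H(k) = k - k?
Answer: -248/3 ≈ -82.667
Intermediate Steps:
H(k) = 0
X(F, l) = (2 + l)/(-2 + F)
L = 248/3 (L = (((0 + 4)*(-1))*31)*((2 + 0)/(-2 - 1)) = ((4*(-1))*31)*(2/(-3)) = (-4*31)*(-⅓*2) = -124*(-⅔) = 248/3 ≈ 82.667)
-L = -1*248/3 = -248/3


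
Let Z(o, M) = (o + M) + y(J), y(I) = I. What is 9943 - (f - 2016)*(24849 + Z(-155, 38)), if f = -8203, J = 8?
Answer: 252828003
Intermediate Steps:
Z(o, M) = 8 + M + o (Z(o, M) = (o + M) + 8 = (M + o) + 8 = 8 + M + o)
9943 - (f - 2016)*(24849 + Z(-155, 38)) = 9943 - (-8203 - 2016)*(24849 + (8 + 38 - 155)) = 9943 - (-10219)*(24849 - 109) = 9943 - (-10219)*24740 = 9943 - 1*(-252818060) = 9943 + 252818060 = 252828003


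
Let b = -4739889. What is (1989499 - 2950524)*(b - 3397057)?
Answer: 7819808529650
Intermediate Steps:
(1989499 - 2950524)*(b - 3397057) = (1989499 - 2950524)*(-4739889 - 3397057) = -961025*(-8136946) = 7819808529650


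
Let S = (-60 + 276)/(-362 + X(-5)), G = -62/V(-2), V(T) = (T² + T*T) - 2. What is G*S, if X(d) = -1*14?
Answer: 279/47 ≈ 5.9362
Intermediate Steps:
V(T) = -2 + 2*T² (V(T) = (T² + T²) - 2 = 2*T² - 2 = -2 + 2*T²)
X(d) = -14
G = -31/3 (G = -62/(-2 + 2*(-2)²) = -62/(-2 + 2*4) = -62/(-2 + 8) = -62/6 = -62*⅙ = -31/3 ≈ -10.333)
S = -27/47 (S = (-60 + 276)/(-362 - 14) = 216/(-376) = 216*(-1/376) = -27/47 ≈ -0.57447)
G*S = -31/3*(-27/47) = 279/47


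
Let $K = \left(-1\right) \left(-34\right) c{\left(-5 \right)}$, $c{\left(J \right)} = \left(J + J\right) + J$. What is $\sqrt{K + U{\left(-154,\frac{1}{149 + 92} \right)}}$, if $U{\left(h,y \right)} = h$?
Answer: $2 i \sqrt{166} \approx 25.768 i$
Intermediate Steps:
$c{\left(J \right)} = 3 J$ ($c{\left(J \right)} = 2 J + J = 3 J$)
$K = -510$ ($K = \left(-1\right) \left(-34\right) 3 \left(-5\right) = 34 \left(-15\right) = -510$)
$\sqrt{K + U{\left(-154,\frac{1}{149 + 92} \right)}} = \sqrt{-510 - 154} = \sqrt{-664} = 2 i \sqrt{166}$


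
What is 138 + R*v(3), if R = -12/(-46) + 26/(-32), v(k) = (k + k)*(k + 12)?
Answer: 16257/184 ≈ 88.353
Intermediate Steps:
v(k) = 2*k*(12 + k) (v(k) = (2*k)*(12 + k) = 2*k*(12 + k))
R = -203/368 (R = -12*(-1/46) + 26*(-1/32) = 6/23 - 13/16 = -203/368 ≈ -0.55163)
138 + R*v(3) = 138 - 203*3*(12 + 3)/184 = 138 - 203*3*15/184 = 138 - 203/368*90 = 138 - 9135/184 = 16257/184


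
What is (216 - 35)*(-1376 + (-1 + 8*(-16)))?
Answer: -272405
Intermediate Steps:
(216 - 35)*(-1376 + (-1 + 8*(-16))) = 181*(-1376 + (-1 - 128)) = 181*(-1376 - 129) = 181*(-1505) = -272405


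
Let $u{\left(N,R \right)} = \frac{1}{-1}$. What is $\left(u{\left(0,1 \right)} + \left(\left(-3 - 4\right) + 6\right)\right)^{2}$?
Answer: $4$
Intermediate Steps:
$u{\left(N,R \right)} = -1$
$\left(u{\left(0,1 \right)} + \left(\left(-3 - 4\right) + 6\right)\right)^{2} = \left(-1 + \left(\left(-3 - 4\right) + 6\right)\right)^{2} = \left(-1 + \left(-7 + 6\right)\right)^{2} = \left(-1 - 1\right)^{2} = \left(-2\right)^{2} = 4$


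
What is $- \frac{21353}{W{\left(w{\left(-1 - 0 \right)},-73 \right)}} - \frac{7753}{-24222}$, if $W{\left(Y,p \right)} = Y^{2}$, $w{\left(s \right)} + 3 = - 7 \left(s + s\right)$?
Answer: $- \frac{46934023}{266442} \approx -176.15$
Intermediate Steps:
$w{\left(s \right)} = -3 - 14 s$ ($w{\left(s \right)} = -3 - 7 \left(s + s\right) = -3 - 7 \cdot 2 s = -3 - 14 s$)
$- \frac{21353}{W{\left(w{\left(-1 - 0 \right)},-73 \right)}} - \frac{7753}{-24222} = - \frac{21353}{\left(-3 - 14 \left(-1 - 0\right)\right)^{2}} - \frac{7753}{-24222} = - \frac{21353}{\left(-3 - 14 \left(-1 + 0\right)\right)^{2}} - - \frac{7753}{24222} = - \frac{21353}{\left(-3 - -14\right)^{2}} + \frac{7753}{24222} = - \frac{21353}{\left(-3 + 14\right)^{2}} + \frac{7753}{24222} = - \frac{21353}{11^{2}} + \frac{7753}{24222} = - \frac{21353}{121} + \frac{7753}{24222} = - \frac{46934023}{266442}$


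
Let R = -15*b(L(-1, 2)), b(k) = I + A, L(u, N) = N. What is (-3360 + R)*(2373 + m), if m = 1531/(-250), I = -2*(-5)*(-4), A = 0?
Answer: -163314444/25 ≈ -6.5326e+6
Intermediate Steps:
I = -40 (I = 10*(-4) = -40)
m = -1531/250 (m = 1531*(-1/250) = -1531/250 ≈ -6.1240)
b(k) = -40 (b(k) = -40 + 0 = -40)
R = 600 (R = -15*(-40) = 600)
(-3360 + R)*(2373 + m) = (-3360 + 600)*(2373 - 1531/250) = -2760*591719/250 = -163314444/25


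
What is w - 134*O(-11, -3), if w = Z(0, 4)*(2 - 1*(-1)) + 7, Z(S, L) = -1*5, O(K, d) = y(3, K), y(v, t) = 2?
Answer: -276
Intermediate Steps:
O(K, d) = 2
Z(S, L) = -5
w = -8 (w = -5*(2 - 1*(-1)) + 7 = -5*(2 + 1) + 7 = -5*3 + 7 = -15 + 7 = -8)
w - 134*O(-11, -3) = -8 - 134*2 = -8 - 268 = -276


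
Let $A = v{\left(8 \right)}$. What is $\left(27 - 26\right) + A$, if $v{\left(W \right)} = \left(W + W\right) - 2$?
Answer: $15$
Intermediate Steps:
$v{\left(W \right)} = -2 + 2 W$ ($v{\left(W \right)} = 2 W - 2 = -2 + 2 W$)
$A = 14$ ($A = -2 + 2 \cdot 8 = -2 + 16 = 14$)
$\left(27 - 26\right) + A = \left(27 - 26\right) + 14 = 1 + 14 = 15$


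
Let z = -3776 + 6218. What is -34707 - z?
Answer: -37149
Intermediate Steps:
z = 2442
-34707 - z = -34707 - 1*2442 = -34707 - 2442 = -37149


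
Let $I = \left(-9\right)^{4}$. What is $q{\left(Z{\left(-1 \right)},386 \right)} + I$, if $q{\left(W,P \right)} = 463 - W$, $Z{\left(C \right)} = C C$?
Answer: $7023$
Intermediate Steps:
$I = 6561$
$Z{\left(C \right)} = C^{2}$
$q{\left(Z{\left(-1 \right)},386 \right)} + I = \left(463 - \left(-1\right)^{2}\right) + 6561 = \left(463 - 1\right) + 6561 = 462 + 6561 = 7023$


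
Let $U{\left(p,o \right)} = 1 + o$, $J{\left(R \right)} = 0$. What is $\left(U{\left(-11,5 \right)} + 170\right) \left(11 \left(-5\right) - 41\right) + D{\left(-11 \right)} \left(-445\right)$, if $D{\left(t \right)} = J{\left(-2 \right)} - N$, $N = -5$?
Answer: $-19121$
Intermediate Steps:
$D{\left(t \right)} = 5$ ($D{\left(t \right)} = 0 - -5 = 0 + 5 = 5$)
$\left(U{\left(-11,5 \right)} + 170\right) \left(11 \left(-5\right) - 41\right) + D{\left(-11 \right)} \left(-445\right) = \left(\left(1 + 5\right) + 170\right) \left(11 \left(-5\right) - 41\right) + 5 \left(-445\right) = \left(6 + 170\right) \left(-55 - 41\right) - 2225 = 176 \left(-96\right) - 2225 = -16896 - 2225 = -19121$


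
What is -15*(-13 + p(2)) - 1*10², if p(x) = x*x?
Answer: 35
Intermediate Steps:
p(x) = x²
-15*(-13 + p(2)) - 1*10² = -15*(-13 + 2²) - 1*10² = -15*(-13 + 4) - 1*100 = -15*(-9) - 100 = 135 - 100 = 35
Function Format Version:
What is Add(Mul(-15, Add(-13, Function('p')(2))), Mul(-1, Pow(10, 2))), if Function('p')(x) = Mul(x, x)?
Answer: 35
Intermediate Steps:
Function('p')(x) = Pow(x, 2)
Add(Mul(-15, Add(-13, Function('p')(2))), Mul(-1, Pow(10, 2))) = Add(Mul(-15, Add(-13, Pow(2, 2))), Mul(-1, Pow(10, 2))) = Add(Mul(-15, Add(-13, 4)), Mul(-1, 100)) = Add(Mul(-15, -9), -100) = Add(135, -100) = 35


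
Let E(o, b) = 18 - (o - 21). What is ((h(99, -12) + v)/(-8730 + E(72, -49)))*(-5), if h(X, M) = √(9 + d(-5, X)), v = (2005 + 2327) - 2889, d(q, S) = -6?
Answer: 2405/2921 + 5*√3/8763 ≈ 0.82434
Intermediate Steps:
E(o, b) = 39 - o (E(o, b) = 18 - (-21 + o) = 18 + (21 - o) = 39 - o)
v = 1443 (v = 4332 - 2889 = 1443)
h(X, M) = √3 (h(X, M) = √(9 - 6) = √3)
((h(99, -12) + v)/(-8730 + E(72, -49)))*(-5) = ((√3 + 1443)/(-8730 + (39 - 1*72)))*(-5) = ((1443 + √3)/(-8730 + (39 - 72)))*(-5) = ((1443 + √3)/(-8730 - 33))*(-5) = ((1443 + √3)/(-8763))*(-5) = ((1443 + √3)*(-1/8763))*(-5) = (-481/2921 - √3/8763)*(-5) = 2405/2921 + 5*√3/8763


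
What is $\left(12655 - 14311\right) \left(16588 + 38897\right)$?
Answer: $-91883160$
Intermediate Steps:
$\left(12655 - 14311\right) \left(16588 + 38897\right) = \left(-1656\right) 55485 = -91883160$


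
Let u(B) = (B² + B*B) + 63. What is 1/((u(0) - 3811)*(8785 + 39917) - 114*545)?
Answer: -1/182597226 ≈ -5.4765e-9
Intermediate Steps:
u(B) = 63 + 2*B² (u(B) = (B² + B²) + 63 = 2*B² + 63 = 63 + 2*B²)
1/((u(0) - 3811)*(8785 + 39917) - 114*545) = 1/(((63 + 2*0²) - 3811)*(8785 + 39917) - 114*545) = 1/(((63 + 2*0) - 3811)*48702 - 62130) = 1/(((63 + 0) - 3811)*48702 - 62130) = 1/((63 - 3811)*48702 - 62130) = 1/(-3748*48702 - 62130) = 1/(-182535096 - 62130) = 1/(-182597226) = -1/182597226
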